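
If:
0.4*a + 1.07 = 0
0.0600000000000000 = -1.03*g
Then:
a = -2.68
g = -0.06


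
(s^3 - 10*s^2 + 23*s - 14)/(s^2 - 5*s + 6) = (s^2 - 8*s + 7)/(s - 3)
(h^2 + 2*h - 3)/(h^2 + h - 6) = (h - 1)/(h - 2)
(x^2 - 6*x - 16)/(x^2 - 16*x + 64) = (x + 2)/(x - 8)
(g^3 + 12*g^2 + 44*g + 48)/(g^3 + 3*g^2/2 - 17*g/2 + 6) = 2*(g^2 + 8*g + 12)/(2*g^2 - 5*g + 3)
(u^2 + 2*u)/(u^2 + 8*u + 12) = u/(u + 6)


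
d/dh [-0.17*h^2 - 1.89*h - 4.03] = -0.34*h - 1.89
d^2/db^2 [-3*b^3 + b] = -18*b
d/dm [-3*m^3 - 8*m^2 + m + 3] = -9*m^2 - 16*m + 1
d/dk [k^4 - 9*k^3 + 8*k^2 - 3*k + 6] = 4*k^3 - 27*k^2 + 16*k - 3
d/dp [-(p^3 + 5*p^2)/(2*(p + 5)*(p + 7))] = p*(-p - 14)/(2*(p^2 + 14*p + 49))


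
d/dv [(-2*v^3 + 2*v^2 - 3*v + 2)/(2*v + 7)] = (-8*v^3 - 38*v^2 + 28*v - 25)/(4*v^2 + 28*v + 49)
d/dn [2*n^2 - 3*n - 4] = 4*n - 3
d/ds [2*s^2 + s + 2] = 4*s + 1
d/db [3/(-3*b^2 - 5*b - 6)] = 3*(6*b + 5)/(3*b^2 + 5*b + 6)^2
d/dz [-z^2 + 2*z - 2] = 2 - 2*z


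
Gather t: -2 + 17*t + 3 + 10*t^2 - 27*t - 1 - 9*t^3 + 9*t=-9*t^3 + 10*t^2 - t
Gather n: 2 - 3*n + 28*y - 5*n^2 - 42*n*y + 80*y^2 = -5*n^2 + n*(-42*y - 3) + 80*y^2 + 28*y + 2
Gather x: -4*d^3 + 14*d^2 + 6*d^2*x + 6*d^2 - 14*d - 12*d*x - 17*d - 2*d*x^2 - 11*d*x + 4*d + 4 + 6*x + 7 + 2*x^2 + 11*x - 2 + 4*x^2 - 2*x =-4*d^3 + 20*d^2 - 27*d + x^2*(6 - 2*d) + x*(6*d^2 - 23*d + 15) + 9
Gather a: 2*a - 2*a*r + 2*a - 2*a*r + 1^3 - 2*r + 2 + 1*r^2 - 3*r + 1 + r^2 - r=a*(4 - 4*r) + 2*r^2 - 6*r + 4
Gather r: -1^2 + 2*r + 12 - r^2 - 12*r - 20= -r^2 - 10*r - 9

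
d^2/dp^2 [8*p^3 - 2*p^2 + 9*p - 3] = 48*p - 4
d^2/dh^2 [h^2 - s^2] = 2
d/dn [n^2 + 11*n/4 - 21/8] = 2*n + 11/4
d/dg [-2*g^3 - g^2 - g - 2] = -6*g^2 - 2*g - 1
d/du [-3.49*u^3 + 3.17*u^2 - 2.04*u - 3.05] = -10.47*u^2 + 6.34*u - 2.04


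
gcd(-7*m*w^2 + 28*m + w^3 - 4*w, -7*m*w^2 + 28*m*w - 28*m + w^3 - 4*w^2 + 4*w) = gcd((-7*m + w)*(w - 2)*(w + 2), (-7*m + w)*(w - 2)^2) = -7*m*w + 14*m + w^2 - 2*w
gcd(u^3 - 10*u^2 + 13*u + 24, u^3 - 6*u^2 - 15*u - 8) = u^2 - 7*u - 8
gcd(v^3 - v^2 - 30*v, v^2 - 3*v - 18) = v - 6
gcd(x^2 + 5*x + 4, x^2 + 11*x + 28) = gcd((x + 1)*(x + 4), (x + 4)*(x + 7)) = x + 4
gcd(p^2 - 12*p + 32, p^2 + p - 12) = 1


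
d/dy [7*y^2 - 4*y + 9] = 14*y - 4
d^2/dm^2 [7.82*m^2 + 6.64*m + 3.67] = 15.6400000000000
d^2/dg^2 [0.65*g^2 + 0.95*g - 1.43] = 1.30000000000000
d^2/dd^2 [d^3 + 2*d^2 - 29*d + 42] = 6*d + 4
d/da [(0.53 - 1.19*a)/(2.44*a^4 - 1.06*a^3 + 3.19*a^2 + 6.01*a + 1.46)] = (8.7108*a^4 - 7.6956*a^3 + 5.4815*a^2 - 3.3814*a - 4.9227)/(5.9536*a^8 - 5.1728*a^7 + 16.6908*a^6 + 22.566*a^5 + 4.5597*a^4 + 35.2486*a^3 + 45.4349*a^2 + 17.5492*a + 2.1316)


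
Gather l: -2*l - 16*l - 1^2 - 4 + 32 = 27 - 18*l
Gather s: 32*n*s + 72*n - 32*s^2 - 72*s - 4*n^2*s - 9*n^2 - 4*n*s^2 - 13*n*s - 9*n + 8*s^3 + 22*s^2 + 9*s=-9*n^2 + 63*n + 8*s^3 + s^2*(-4*n - 10) + s*(-4*n^2 + 19*n - 63)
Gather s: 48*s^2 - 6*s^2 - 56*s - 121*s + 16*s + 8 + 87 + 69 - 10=42*s^2 - 161*s + 154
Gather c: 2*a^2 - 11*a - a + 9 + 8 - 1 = 2*a^2 - 12*a + 16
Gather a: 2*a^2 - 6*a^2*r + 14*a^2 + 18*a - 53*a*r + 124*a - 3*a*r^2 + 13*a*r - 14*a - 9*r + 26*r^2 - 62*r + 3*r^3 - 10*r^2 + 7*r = a^2*(16 - 6*r) + a*(-3*r^2 - 40*r + 128) + 3*r^3 + 16*r^2 - 64*r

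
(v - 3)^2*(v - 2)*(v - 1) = v^4 - 9*v^3 + 29*v^2 - 39*v + 18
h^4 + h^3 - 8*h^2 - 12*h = h*(h - 3)*(h + 2)^2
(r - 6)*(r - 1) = r^2 - 7*r + 6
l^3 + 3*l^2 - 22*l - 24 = (l - 4)*(l + 1)*(l + 6)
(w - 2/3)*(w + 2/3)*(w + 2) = w^3 + 2*w^2 - 4*w/9 - 8/9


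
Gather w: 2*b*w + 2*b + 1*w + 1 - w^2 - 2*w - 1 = 2*b - w^2 + w*(2*b - 1)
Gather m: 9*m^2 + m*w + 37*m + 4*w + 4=9*m^2 + m*(w + 37) + 4*w + 4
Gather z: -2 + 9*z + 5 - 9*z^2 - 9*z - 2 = 1 - 9*z^2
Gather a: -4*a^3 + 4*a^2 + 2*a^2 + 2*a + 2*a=-4*a^3 + 6*a^2 + 4*a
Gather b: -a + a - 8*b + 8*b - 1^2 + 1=0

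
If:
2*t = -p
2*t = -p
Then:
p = -2*t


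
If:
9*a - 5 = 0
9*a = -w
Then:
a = 5/9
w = -5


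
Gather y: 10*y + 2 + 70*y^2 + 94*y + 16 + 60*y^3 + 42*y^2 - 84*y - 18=60*y^3 + 112*y^2 + 20*y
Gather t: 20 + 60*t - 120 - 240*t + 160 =60 - 180*t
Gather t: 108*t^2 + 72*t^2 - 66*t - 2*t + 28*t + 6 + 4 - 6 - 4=180*t^2 - 40*t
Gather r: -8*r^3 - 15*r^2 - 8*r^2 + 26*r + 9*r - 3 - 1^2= -8*r^3 - 23*r^2 + 35*r - 4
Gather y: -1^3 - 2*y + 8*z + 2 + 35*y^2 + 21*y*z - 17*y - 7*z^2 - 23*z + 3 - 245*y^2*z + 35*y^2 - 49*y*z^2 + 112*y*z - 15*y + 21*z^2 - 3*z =y^2*(70 - 245*z) + y*(-49*z^2 + 133*z - 34) + 14*z^2 - 18*z + 4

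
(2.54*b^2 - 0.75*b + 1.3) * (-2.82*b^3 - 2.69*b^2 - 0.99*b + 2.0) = -7.1628*b^5 - 4.7176*b^4 - 4.1631*b^3 + 2.3255*b^2 - 2.787*b + 2.6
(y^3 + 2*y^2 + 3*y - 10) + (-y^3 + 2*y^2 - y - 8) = 4*y^2 + 2*y - 18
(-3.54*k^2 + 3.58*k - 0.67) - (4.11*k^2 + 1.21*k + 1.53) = -7.65*k^2 + 2.37*k - 2.2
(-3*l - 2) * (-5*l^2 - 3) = 15*l^3 + 10*l^2 + 9*l + 6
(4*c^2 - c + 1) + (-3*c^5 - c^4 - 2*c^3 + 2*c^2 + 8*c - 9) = -3*c^5 - c^4 - 2*c^3 + 6*c^2 + 7*c - 8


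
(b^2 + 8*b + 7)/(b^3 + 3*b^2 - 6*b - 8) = (b + 7)/(b^2 + 2*b - 8)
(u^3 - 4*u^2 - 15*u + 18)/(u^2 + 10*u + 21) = (u^2 - 7*u + 6)/(u + 7)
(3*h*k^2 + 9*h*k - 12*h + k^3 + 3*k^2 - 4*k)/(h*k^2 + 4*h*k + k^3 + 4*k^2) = (3*h*k - 3*h + k^2 - k)/(k*(h + k))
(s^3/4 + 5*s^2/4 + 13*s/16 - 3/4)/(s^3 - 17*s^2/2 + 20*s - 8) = (2*s^2 + 11*s + 12)/(8*(s^2 - 8*s + 16))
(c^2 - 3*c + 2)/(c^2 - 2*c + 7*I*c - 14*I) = (c - 1)/(c + 7*I)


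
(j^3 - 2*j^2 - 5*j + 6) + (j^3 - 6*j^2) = 2*j^3 - 8*j^2 - 5*j + 6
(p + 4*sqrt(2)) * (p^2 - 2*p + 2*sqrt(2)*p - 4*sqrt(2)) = p^3 - 2*p^2 + 6*sqrt(2)*p^2 - 12*sqrt(2)*p + 16*p - 32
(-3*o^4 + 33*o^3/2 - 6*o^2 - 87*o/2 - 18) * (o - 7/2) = -3*o^5 + 27*o^4 - 255*o^3/4 - 45*o^2/2 + 537*o/4 + 63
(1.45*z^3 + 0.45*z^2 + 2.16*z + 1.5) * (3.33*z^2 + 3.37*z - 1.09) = 4.8285*z^5 + 6.385*z^4 + 7.1288*z^3 + 11.7837*z^2 + 2.7006*z - 1.635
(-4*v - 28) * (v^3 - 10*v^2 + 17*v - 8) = -4*v^4 + 12*v^3 + 212*v^2 - 444*v + 224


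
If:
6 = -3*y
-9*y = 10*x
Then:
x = 9/5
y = -2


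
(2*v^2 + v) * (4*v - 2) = 8*v^3 - 2*v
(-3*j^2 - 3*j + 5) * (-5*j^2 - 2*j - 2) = 15*j^4 + 21*j^3 - 13*j^2 - 4*j - 10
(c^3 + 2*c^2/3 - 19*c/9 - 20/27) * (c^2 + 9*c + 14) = c^5 + 29*c^4/3 + 161*c^3/9 - 281*c^2/27 - 326*c/9 - 280/27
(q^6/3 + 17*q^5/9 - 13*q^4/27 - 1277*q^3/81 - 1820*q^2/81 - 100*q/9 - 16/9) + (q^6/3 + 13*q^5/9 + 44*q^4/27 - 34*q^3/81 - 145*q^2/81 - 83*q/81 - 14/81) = 2*q^6/3 + 10*q^5/3 + 31*q^4/27 - 437*q^3/27 - 655*q^2/27 - 983*q/81 - 158/81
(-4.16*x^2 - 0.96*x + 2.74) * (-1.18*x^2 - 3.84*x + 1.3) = 4.9088*x^4 + 17.1072*x^3 - 4.9548*x^2 - 11.7696*x + 3.562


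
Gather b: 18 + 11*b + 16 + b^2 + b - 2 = b^2 + 12*b + 32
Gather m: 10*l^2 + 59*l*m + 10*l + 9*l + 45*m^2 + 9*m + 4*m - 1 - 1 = 10*l^2 + 19*l + 45*m^2 + m*(59*l + 13) - 2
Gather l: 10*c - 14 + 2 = 10*c - 12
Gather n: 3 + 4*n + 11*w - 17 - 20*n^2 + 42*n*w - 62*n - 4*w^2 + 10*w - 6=-20*n^2 + n*(42*w - 58) - 4*w^2 + 21*w - 20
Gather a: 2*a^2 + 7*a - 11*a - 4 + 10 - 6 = 2*a^2 - 4*a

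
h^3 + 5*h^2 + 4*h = h*(h + 1)*(h + 4)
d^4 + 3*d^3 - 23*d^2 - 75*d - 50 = (d - 5)*(d + 1)*(d + 2)*(d + 5)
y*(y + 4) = y^2 + 4*y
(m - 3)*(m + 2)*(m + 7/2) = m^3 + 5*m^2/2 - 19*m/2 - 21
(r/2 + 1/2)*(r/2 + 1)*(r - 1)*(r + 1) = r^4/4 + 3*r^3/4 + r^2/4 - 3*r/4 - 1/2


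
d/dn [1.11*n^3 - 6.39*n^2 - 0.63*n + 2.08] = 3.33*n^2 - 12.78*n - 0.63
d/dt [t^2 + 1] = 2*t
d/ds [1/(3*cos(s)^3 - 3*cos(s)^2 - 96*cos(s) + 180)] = (3*cos(s)^2 - 2*cos(s) - 32)*sin(s)/(3*(cos(s)^3 - cos(s)^2 - 32*cos(s) + 60)^2)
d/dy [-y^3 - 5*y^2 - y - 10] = -3*y^2 - 10*y - 1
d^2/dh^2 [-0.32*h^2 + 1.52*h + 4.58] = -0.640000000000000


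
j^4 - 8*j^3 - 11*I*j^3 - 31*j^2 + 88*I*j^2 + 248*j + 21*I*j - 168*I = (j - 8)*(j - 7*I)*(j - 3*I)*(j - I)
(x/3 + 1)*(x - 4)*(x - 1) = x^3/3 - 2*x^2/3 - 11*x/3 + 4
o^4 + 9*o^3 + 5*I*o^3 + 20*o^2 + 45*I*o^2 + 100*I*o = o*(o + 4)*(o + 5)*(o + 5*I)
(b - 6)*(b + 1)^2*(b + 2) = b^4 - 2*b^3 - 19*b^2 - 28*b - 12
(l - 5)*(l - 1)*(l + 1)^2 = l^4 - 4*l^3 - 6*l^2 + 4*l + 5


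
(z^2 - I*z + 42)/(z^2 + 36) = (z - 7*I)/(z - 6*I)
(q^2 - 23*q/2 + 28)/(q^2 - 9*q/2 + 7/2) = (q - 8)/(q - 1)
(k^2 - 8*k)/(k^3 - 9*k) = (k - 8)/(k^2 - 9)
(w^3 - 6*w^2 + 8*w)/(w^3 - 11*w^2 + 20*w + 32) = w*(w - 2)/(w^2 - 7*w - 8)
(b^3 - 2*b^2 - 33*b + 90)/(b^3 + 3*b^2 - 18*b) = (b - 5)/b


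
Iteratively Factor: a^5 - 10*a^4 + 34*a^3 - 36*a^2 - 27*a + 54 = (a - 3)*(a^4 - 7*a^3 + 13*a^2 + 3*a - 18) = (a - 3)*(a - 2)*(a^3 - 5*a^2 + 3*a + 9) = (a - 3)*(a - 2)*(a + 1)*(a^2 - 6*a + 9) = (a - 3)^2*(a - 2)*(a + 1)*(a - 3)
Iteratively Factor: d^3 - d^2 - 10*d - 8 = (d + 2)*(d^2 - 3*d - 4) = (d - 4)*(d + 2)*(d + 1)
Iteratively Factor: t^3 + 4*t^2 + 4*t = (t)*(t^2 + 4*t + 4) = t*(t + 2)*(t + 2)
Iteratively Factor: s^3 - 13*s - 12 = (s + 3)*(s^2 - 3*s - 4) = (s + 1)*(s + 3)*(s - 4)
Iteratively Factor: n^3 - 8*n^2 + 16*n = (n)*(n^2 - 8*n + 16) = n*(n - 4)*(n - 4)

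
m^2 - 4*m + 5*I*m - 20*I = (m - 4)*(m + 5*I)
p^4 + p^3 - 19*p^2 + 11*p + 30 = (p - 3)*(p - 2)*(p + 1)*(p + 5)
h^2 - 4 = (h - 2)*(h + 2)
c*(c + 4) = c^2 + 4*c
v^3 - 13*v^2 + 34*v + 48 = (v - 8)*(v - 6)*(v + 1)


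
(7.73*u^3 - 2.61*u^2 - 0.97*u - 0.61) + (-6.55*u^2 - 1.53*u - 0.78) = 7.73*u^3 - 9.16*u^2 - 2.5*u - 1.39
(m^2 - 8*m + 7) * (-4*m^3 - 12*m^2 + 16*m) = -4*m^5 + 20*m^4 + 84*m^3 - 212*m^2 + 112*m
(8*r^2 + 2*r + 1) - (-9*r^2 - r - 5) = 17*r^2 + 3*r + 6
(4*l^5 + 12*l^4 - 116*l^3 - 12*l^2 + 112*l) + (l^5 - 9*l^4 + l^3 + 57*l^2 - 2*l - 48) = 5*l^5 + 3*l^4 - 115*l^3 + 45*l^2 + 110*l - 48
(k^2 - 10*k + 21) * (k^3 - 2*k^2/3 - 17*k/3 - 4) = k^5 - 32*k^4/3 + 22*k^3 + 116*k^2/3 - 79*k - 84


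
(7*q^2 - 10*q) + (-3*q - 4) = 7*q^2 - 13*q - 4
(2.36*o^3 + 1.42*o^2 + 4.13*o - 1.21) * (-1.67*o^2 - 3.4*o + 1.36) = -3.9412*o^5 - 10.3954*o^4 - 8.5155*o^3 - 10.0901*o^2 + 9.7308*o - 1.6456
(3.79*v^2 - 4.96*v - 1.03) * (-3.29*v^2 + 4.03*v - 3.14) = -12.4691*v^4 + 31.5921*v^3 - 28.5007*v^2 + 11.4235*v + 3.2342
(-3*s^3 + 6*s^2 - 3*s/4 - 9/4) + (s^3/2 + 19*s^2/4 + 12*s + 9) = -5*s^3/2 + 43*s^2/4 + 45*s/4 + 27/4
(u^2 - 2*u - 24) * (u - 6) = u^3 - 8*u^2 - 12*u + 144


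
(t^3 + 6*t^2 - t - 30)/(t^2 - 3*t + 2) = (t^2 + 8*t + 15)/(t - 1)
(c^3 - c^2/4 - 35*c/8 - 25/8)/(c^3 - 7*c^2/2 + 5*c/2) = (4*c^2 + 9*c + 5)/(4*c*(c - 1))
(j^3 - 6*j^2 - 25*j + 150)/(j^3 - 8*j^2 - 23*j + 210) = (j - 5)/(j - 7)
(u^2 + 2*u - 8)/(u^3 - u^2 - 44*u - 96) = (u - 2)/(u^2 - 5*u - 24)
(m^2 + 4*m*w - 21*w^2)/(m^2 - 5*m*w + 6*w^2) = (-m - 7*w)/(-m + 2*w)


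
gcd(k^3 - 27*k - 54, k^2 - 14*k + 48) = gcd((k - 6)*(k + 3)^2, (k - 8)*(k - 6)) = k - 6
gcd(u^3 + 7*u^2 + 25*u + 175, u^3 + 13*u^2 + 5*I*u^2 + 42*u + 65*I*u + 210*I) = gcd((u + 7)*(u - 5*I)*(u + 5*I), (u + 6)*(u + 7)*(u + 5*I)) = u^2 + u*(7 + 5*I) + 35*I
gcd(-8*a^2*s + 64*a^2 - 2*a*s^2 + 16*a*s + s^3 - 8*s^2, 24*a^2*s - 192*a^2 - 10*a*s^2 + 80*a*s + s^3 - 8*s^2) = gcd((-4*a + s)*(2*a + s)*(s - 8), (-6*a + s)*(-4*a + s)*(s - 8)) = -4*a*s + 32*a + s^2 - 8*s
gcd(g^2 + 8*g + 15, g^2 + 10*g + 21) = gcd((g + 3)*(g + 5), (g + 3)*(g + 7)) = g + 3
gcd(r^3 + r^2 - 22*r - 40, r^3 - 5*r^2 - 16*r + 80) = r^2 - r - 20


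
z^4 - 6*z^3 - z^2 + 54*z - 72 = (z - 4)*(z - 3)*(z - 2)*(z + 3)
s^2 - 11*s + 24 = (s - 8)*(s - 3)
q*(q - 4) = q^2 - 4*q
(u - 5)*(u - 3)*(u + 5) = u^3 - 3*u^2 - 25*u + 75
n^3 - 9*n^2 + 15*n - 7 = (n - 7)*(n - 1)^2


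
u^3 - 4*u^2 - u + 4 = (u - 4)*(u - 1)*(u + 1)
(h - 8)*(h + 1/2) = h^2 - 15*h/2 - 4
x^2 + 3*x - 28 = (x - 4)*(x + 7)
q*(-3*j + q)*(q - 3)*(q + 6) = -3*j*q^3 - 9*j*q^2 + 54*j*q + q^4 + 3*q^3 - 18*q^2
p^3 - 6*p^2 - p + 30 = (p - 5)*(p - 3)*(p + 2)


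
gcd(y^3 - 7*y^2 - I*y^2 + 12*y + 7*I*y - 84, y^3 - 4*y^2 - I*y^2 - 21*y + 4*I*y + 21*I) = y - 7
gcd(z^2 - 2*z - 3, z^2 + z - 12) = z - 3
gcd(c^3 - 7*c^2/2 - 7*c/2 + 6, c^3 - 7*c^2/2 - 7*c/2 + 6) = c^3 - 7*c^2/2 - 7*c/2 + 6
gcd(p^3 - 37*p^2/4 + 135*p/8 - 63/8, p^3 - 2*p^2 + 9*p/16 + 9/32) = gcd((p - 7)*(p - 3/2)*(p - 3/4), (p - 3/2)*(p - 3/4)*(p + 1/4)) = p^2 - 9*p/4 + 9/8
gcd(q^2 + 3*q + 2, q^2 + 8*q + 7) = q + 1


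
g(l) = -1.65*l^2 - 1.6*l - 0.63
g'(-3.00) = 8.30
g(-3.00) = -10.68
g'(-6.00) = 18.20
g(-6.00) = -50.43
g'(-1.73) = 4.11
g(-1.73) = -2.80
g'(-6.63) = 20.28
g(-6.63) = -62.55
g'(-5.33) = 15.99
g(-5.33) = -38.98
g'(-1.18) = 2.29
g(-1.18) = -1.04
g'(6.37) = -22.62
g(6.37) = -77.77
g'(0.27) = -2.49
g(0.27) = -1.18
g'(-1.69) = 3.98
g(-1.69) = -2.64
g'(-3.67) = 10.51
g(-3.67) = -16.98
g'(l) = -3.3*l - 1.6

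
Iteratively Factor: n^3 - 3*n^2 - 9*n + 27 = (n - 3)*(n^2 - 9) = (n - 3)^2*(n + 3)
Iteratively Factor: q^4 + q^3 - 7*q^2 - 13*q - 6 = (q - 3)*(q^3 + 4*q^2 + 5*q + 2) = (q - 3)*(q + 1)*(q^2 + 3*q + 2) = (q - 3)*(q + 1)*(q + 2)*(q + 1)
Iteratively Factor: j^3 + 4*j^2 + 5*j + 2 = (j + 2)*(j^2 + 2*j + 1) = (j + 1)*(j + 2)*(j + 1)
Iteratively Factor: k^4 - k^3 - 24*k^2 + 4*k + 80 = (k - 2)*(k^3 + k^2 - 22*k - 40) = (k - 5)*(k - 2)*(k^2 + 6*k + 8) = (k - 5)*(k - 2)*(k + 4)*(k + 2)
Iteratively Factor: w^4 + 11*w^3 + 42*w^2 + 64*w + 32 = (w + 2)*(w^3 + 9*w^2 + 24*w + 16) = (w + 2)*(w + 4)*(w^2 + 5*w + 4) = (w + 2)*(w + 4)^2*(w + 1)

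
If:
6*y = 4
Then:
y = 2/3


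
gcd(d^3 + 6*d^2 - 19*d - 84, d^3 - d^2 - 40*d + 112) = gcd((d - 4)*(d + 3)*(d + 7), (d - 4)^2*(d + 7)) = d^2 + 3*d - 28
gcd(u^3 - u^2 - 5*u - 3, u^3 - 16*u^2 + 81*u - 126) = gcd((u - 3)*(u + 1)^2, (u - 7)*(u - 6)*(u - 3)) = u - 3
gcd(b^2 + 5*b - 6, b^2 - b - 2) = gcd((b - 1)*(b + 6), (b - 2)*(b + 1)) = 1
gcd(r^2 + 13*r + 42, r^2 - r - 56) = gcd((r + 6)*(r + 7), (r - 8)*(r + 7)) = r + 7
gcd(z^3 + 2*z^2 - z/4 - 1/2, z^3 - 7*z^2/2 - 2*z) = z + 1/2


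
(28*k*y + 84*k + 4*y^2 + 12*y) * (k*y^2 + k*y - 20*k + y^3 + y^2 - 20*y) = 28*k^2*y^3 + 112*k^2*y^2 - 476*k^2*y - 1680*k^2 + 32*k*y^4 + 128*k*y^3 - 544*k*y^2 - 1920*k*y + 4*y^5 + 16*y^4 - 68*y^3 - 240*y^2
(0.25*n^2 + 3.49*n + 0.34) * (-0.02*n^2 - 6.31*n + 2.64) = -0.005*n^4 - 1.6473*n^3 - 21.3687*n^2 + 7.0682*n + 0.8976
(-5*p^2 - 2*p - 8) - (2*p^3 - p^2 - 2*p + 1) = -2*p^3 - 4*p^2 - 9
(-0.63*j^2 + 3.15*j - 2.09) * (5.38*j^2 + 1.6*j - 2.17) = -3.3894*j^4 + 15.939*j^3 - 4.8371*j^2 - 10.1795*j + 4.5353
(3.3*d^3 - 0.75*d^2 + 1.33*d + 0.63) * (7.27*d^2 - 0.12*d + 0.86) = 23.991*d^5 - 5.8485*d^4 + 12.5971*d^3 + 3.7755*d^2 + 1.0682*d + 0.5418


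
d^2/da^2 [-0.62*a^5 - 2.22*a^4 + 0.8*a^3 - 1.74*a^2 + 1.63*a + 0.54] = -12.4*a^3 - 26.64*a^2 + 4.8*a - 3.48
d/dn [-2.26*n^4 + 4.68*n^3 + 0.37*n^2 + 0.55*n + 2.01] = -9.04*n^3 + 14.04*n^2 + 0.74*n + 0.55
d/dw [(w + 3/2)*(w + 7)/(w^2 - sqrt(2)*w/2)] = (w*(2*w - sqrt(2))*(4*w + 17) - (w + 7)*(2*w + 3)*(4*w - sqrt(2)))/(w^2*(2*w - sqrt(2))^2)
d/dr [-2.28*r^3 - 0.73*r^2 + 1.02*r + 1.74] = -6.84*r^2 - 1.46*r + 1.02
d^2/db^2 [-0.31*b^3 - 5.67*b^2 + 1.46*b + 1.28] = -1.86*b - 11.34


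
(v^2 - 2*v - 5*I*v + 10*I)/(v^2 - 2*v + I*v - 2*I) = (v - 5*I)/(v + I)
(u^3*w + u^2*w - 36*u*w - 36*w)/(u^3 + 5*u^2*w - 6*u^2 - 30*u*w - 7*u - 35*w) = w*(u^2 - 36)/(u^2 + 5*u*w - 7*u - 35*w)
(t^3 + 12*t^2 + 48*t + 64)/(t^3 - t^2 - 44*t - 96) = (t^2 + 8*t + 16)/(t^2 - 5*t - 24)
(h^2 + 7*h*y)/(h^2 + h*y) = (h + 7*y)/(h + y)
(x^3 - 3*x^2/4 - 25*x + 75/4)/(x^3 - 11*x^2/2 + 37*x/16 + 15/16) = 4*(x + 5)/(4*x + 1)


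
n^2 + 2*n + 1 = (n + 1)^2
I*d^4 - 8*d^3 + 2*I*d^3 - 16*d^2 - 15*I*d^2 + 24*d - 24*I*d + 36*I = (d + 3)*(d + 2*I)*(d + 6*I)*(I*d - I)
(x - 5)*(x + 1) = x^2 - 4*x - 5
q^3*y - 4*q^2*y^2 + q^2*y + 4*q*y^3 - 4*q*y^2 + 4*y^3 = (q - 2*y)^2*(q*y + y)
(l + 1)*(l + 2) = l^2 + 3*l + 2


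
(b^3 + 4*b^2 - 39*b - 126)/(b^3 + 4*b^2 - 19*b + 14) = (b^2 - 3*b - 18)/(b^2 - 3*b + 2)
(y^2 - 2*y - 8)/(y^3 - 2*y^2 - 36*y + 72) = (y^2 - 2*y - 8)/(y^3 - 2*y^2 - 36*y + 72)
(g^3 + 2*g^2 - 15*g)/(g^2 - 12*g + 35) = g*(g^2 + 2*g - 15)/(g^2 - 12*g + 35)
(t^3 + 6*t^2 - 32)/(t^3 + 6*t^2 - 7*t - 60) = (t^2 + 2*t - 8)/(t^2 + 2*t - 15)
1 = 1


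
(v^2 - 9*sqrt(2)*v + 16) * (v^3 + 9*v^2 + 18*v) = v^5 - 9*sqrt(2)*v^4 + 9*v^4 - 81*sqrt(2)*v^3 + 34*v^3 - 162*sqrt(2)*v^2 + 144*v^2 + 288*v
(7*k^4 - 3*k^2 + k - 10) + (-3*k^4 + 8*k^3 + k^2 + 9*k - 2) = 4*k^4 + 8*k^3 - 2*k^2 + 10*k - 12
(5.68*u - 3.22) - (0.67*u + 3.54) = 5.01*u - 6.76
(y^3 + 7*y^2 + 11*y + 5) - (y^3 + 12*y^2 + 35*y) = -5*y^2 - 24*y + 5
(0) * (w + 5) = 0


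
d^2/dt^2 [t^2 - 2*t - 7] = 2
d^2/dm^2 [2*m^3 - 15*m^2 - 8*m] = 12*m - 30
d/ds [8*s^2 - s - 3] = 16*s - 1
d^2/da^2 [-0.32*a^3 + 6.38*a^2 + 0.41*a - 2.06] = 12.76 - 1.92*a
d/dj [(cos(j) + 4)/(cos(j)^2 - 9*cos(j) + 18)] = (cos(j)^2 + 8*cos(j) - 54)*sin(j)/(cos(j)^2 - 9*cos(j) + 18)^2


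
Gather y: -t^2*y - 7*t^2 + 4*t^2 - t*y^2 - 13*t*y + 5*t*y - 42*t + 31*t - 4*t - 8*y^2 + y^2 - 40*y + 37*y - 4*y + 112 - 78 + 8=-3*t^2 - 15*t + y^2*(-t - 7) + y*(-t^2 - 8*t - 7) + 42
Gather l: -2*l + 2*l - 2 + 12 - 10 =0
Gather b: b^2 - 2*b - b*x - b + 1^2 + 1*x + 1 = b^2 + b*(-x - 3) + x + 2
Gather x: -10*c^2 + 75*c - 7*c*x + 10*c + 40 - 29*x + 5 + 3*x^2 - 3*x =-10*c^2 + 85*c + 3*x^2 + x*(-7*c - 32) + 45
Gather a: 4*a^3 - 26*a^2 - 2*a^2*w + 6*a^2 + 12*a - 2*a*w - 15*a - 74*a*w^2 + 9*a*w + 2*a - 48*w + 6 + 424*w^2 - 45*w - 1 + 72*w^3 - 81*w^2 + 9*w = 4*a^3 + a^2*(-2*w - 20) + a*(-74*w^2 + 7*w - 1) + 72*w^3 + 343*w^2 - 84*w + 5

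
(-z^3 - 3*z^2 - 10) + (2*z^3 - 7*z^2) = z^3 - 10*z^2 - 10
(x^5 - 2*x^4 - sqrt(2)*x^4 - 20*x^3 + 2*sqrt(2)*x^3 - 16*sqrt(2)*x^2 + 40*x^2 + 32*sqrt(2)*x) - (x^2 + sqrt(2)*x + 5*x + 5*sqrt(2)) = x^5 - 2*x^4 - sqrt(2)*x^4 - 20*x^3 + 2*sqrt(2)*x^3 - 16*sqrt(2)*x^2 + 39*x^2 - 5*x + 31*sqrt(2)*x - 5*sqrt(2)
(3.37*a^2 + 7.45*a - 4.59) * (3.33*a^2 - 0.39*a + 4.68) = 11.2221*a^4 + 23.4942*a^3 - 2.4186*a^2 + 36.6561*a - 21.4812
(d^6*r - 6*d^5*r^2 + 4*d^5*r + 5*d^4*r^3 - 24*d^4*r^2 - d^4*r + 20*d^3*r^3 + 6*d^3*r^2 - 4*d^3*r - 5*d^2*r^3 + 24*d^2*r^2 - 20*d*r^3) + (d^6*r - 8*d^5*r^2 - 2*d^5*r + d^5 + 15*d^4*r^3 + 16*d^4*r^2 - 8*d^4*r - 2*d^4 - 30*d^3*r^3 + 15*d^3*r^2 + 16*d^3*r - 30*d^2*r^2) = 2*d^6*r - 14*d^5*r^2 + 2*d^5*r + d^5 + 20*d^4*r^3 - 8*d^4*r^2 - 9*d^4*r - 2*d^4 - 10*d^3*r^3 + 21*d^3*r^2 + 12*d^3*r - 5*d^2*r^3 - 6*d^2*r^2 - 20*d*r^3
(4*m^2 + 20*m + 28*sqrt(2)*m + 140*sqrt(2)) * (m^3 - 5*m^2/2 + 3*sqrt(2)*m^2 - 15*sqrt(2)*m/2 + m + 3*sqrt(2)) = 4*m^5 + 10*m^4 + 40*sqrt(2)*m^4 + 122*m^3 + 100*sqrt(2)*m^3 - 460*sqrt(2)*m^2 + 440*m^2 - 1932*m + 200*sqrt(2)*m + 840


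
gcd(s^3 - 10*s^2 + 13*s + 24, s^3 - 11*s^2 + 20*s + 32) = s^2 - 7*s - 8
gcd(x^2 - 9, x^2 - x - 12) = x + 3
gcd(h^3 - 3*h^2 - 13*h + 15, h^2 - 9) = h + 3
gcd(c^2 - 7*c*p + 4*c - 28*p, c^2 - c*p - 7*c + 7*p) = 1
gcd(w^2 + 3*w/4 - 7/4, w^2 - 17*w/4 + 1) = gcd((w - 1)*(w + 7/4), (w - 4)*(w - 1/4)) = 1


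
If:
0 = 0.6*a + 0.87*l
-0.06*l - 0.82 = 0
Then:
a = 19.82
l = -13.67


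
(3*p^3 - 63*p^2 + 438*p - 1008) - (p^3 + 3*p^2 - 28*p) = 2*p^3 - 66*p^2 + 466*p - 1008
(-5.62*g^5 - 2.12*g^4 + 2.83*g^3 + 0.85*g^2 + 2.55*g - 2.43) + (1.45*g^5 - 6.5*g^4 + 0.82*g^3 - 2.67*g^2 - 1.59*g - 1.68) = -4.17*g^5 - 8.62*g^4 + 3.65*g^3 - 1.82*g^2 + 0.96*g - 4.11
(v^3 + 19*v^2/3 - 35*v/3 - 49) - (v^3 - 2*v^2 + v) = 25*v^2/3 - 38*v/3 - 49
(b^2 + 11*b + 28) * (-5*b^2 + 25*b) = -5*b^4 - 30*b^3 + 135*b^2 + 700*b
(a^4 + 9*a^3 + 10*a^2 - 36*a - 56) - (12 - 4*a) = a^4 + 9*a^3 + 10*a^2 - 32*a - 68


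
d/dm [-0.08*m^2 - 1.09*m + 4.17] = -0.16*m - 1.09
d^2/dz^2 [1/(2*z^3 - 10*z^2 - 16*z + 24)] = ((5 - 3*z)*(z^3 - 5*z^2 - 8*z + 12) + (-3*z^2 + 10*z + 8)^2)/(z^3 - 5*z^2 - 8*z + 12)^3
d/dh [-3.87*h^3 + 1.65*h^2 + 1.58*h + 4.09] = -11.61*h^2 + 3.3*h + 1.58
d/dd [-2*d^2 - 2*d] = -4*d - 2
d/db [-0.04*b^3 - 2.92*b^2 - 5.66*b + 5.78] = -0.12*b^2 - 5.84*b - 5.66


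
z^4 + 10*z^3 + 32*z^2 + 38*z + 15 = (z + 1)^2*(z + 3)*(z + 5)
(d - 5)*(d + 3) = d^2 - 2*d - 15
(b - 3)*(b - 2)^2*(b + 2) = b^4 - 5*b^3 + 2*b^2 + 20*b - 24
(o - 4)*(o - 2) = o^2 - 6*o + 8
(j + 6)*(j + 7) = j^2 + 13*j + 42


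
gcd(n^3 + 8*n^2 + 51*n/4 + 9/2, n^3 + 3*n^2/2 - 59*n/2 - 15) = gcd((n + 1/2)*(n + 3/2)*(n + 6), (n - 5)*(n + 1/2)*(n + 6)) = n^2 + 13*n/2 + 3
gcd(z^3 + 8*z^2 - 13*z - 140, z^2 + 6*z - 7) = z + 7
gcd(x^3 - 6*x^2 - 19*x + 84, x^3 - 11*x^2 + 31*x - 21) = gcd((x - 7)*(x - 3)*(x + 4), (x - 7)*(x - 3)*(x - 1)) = x^2 - 10*x + 21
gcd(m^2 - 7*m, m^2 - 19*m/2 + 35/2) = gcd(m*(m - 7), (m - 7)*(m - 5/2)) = m - 7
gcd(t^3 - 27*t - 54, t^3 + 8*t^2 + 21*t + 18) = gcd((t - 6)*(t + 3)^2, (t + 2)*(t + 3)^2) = t^2 + 6*t + 9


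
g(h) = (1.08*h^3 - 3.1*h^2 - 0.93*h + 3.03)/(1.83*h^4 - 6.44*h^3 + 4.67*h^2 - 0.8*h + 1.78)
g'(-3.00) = -0.02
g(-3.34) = -0.13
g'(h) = (3.24*h^2 - 6.2*h - 0.93)/(1.83*h^4 - 6.44*h^3 + 4.67*h^2 - 0.8*h + 1.78) + (-7.32*h^3 + 19.32*h^2 - 9.34*h + 0.8)*(1.08*h^3 - 3.1*h^2 - 0.93*h + 3.03)/(1.83*h^4 - 6.44*h^3 + 4.67*h^2 - 0.8*h + 1.78)^2 = (-1.9764*h^6 + 11.346*h^5 - 9.8147*h^4 - 35.886*h^3 + 71.1299*h^2 - 39.3362*h + 0.7686)/(3.3489*h^8 - 23.5704*h^7 + 58.5658*h^6 - 63.0776*h^5 + 38.6277*h^4 - 30.3984*h^3 + 17.2652*h^2 - 2.848*h + 3.1684)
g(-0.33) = 1.06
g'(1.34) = -18.42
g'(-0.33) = 2.87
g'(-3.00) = -0.02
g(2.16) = 0.79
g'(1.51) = -2.60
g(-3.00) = -0.14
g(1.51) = 1.20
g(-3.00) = -0.14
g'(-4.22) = -0.02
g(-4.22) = -0.11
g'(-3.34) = -0.02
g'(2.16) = 0.49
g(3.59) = 0.15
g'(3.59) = 0.00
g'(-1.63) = 0.05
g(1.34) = 2.36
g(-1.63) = -0.15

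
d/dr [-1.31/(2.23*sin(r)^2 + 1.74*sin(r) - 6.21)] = (5.8426*sin(r) + 2.2794)*cos(r)/(2.23*sin(r)^2 + 1.74*sin(r) - 6.21)^2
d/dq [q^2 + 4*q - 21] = 2*q + 4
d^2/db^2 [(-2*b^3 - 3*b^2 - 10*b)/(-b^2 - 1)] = 2*(8*b^3 - 9*b^2 - 24*b + 3)/(b^6 + 3*b^4 + 3*b^2 + 1)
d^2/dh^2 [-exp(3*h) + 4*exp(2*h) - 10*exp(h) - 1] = (-9*exp(2*h) + 16*exp(h) - 10)*exp(h)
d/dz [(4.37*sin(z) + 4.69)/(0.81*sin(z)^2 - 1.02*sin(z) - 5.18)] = (-7.5978*sin(z) + 1.76985*cos(2*z) - 19.62265)*cos(z)/(-0.81*sin(z)^2 + 1.02*sin(z) + 5.18)^2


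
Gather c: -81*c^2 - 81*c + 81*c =-81*c^2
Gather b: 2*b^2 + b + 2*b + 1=2*b^2 + 3*b + 1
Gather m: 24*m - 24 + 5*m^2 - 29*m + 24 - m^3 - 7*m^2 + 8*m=-m^3 - 2*m^2 + 3*m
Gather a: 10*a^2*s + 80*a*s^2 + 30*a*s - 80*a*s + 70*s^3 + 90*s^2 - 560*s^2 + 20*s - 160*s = 10*a^2*s + a*(80*s^2 - 50*s) + 70*s^3 - 470*s^2 - 140*s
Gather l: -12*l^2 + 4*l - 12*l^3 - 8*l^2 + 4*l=-12*l^3 - 20*l^2 + 8*l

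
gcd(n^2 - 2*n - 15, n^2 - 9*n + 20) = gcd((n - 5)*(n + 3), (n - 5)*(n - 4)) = n - 5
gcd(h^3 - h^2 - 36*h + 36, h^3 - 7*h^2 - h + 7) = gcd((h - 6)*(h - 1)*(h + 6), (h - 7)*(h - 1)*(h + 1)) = h - 1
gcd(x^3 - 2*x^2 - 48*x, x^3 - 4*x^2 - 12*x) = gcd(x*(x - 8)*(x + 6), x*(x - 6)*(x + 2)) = x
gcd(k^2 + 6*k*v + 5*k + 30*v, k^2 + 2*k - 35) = 1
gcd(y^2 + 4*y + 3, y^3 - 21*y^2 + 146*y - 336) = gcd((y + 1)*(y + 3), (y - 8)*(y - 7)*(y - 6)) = 1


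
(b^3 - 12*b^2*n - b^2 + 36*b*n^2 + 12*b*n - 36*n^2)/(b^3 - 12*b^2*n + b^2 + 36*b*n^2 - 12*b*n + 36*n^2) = (b - 1)/(b + 1)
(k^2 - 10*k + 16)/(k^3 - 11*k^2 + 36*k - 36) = (k - 8)/(k^2 - 9*k + 18)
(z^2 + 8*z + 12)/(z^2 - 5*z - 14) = (z + 6)/(z - 7)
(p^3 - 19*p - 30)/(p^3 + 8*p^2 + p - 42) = (p^2 - 3*p - 10)/(p^2 + 5*p - 14)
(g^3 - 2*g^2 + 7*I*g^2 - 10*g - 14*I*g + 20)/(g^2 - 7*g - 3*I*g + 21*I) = (g^3 + g^2*(-2 + 7*I) - 2*g*(5 + 7*I) + 20)/(g^2 - g*(7 + 3*I) + 21*I)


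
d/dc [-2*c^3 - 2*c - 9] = -6*c^2 - 2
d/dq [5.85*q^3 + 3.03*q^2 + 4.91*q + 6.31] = 17.55*q^2 + 6.06*q + 4.91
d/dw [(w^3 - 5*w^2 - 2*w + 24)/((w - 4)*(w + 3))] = (w^2 + 6*w + 3)/(w^2 + 6*w + 9)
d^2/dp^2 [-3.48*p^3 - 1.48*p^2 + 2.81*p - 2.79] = -20.88*p - 2.96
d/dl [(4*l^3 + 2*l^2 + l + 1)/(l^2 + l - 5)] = (4*l^4 + 8*l^3 - 59*l^2 - 22*l - 6)/(l^4 + 2*l^3 - 9*l^2 - 10*l + 25)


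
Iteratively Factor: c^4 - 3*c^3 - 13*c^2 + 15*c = (c - 1)*(c^3 - 2*c^2 - 15*c) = (c - 5)*(c - 1)*(c^2 + 3*c) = c*(c - 5)*(c - 1)*(c + 3)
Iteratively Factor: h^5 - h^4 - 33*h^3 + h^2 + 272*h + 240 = (h + 1)*(h^4 - 2*h^3 - 31*h^2 + 32*h + 240) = (h - 4)*(h + 1)*(h^3 + 2*h^2 - 23*h - 60) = (h - 4)*(h + 1)*(h + 4)*(h^2 - 2*h - 15) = (h - 4)*(h + 1)*(h + 3)*(h + 4)*(h - 5)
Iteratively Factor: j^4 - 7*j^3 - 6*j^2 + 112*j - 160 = (j - 4)*(j^3 - 3*j^2 - 18*j + 40) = (j - 4)*(j - 2)*(j^2 - j - 20) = (j - 5)*(j - 4)*(j - 2)*(j + 4)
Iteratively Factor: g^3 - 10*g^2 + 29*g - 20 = (g - 5)*(g^2 - 5*g + 4) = (g - 5)*(g - 4)*(g - 1)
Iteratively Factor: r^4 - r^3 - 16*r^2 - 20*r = (r - 5)*(r^3 + 4*r^2 + 4*r) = (r - 5)*(r + 2)*(r^2 + 2*r) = (r - 5)*(r + 2)^2*(r)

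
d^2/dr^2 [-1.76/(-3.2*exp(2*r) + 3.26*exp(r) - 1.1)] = ((5.7376 - 22.528*exp(r))*(3.2*exp(2*r) - 3.26*exp(r) + 1.1) + 1.76*(6.4*exp(r) - 3.26)*(12.8*exp(r) - 6.52)*exp(r))*exp(r)/(3.2*exp(2*r) - 3.26*exp(r) + 1.1)^3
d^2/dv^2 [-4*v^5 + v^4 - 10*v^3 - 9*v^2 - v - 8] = -80*v^3 + 12*v^2 - 60*v - 18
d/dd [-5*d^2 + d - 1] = 1 - 10*d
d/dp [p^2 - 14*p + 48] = 2*p - 14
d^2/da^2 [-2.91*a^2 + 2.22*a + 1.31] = -5.82000000000000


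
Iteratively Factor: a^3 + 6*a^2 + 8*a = (a + 2)*(a^2 + 4*a) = a*(a + 2)*(a + 4)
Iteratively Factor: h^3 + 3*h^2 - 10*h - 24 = (h + 4)*(h^2 - h - 6) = (h - 3)*(h + 4)*(h + 2)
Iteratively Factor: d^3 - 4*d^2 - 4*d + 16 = (d - 2)*(d^2 - 2*d - 8) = (d - 2)*(d + 2)*(d - 4)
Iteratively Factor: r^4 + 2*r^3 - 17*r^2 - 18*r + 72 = (r + 4)*(r^3 - 2*r^2 - 9*r + 18) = (r - 2)*(r + 4)*(r^2 - 9) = (r - 2)*(r + 3)*(r + 4)*(r - 3)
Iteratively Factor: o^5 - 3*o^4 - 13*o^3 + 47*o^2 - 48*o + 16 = (o - 1)*(o^4 - 2*o^3 - 15*o^2 + 32*o - 16) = (o - 1)*(o + 4)*(o^3 - 6*o^2 + 9*o - 4) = (o - 4)*(o - 1)*(o + 4)*(o^2 - 2*o + 1) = (o - 4)*(o - 1)^2*(o + 4)*(o - 1)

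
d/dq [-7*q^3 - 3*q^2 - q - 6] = -21*q^2 - 6*q - 1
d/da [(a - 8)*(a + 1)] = 2*a - 7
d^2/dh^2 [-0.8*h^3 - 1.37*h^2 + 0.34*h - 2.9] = -4.8*h - 2.74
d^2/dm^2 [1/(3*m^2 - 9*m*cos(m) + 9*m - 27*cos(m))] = (-(m^2 - 3*m*cos(m) + 3*m - 9*cos(m))*(3*m*cos(m) + 6*sin(m) + 9*cos(m) + 2) + 2*(3*m*sin(m) + 2*m + 9*sin(m) - 3*cos(m) + 3)^2)/(3*(m + 3)^3*(m - 3*cos(m))^3)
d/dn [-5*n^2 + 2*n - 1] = 2 - 10*n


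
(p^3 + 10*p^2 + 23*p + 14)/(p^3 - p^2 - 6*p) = (p^2 + 8*p + 7)/(p*(p - 3))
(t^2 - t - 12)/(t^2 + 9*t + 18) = (t - 4)/(t + 6)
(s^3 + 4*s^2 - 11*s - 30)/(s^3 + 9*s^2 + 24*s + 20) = (s - 3)/(s + 2)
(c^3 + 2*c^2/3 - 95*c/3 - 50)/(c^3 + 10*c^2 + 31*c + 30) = (c^2 - 13*c/3 - 10)/(c^2 + 5*c + 6)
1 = 1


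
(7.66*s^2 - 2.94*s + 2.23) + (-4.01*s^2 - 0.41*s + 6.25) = 3.65*s^2 - 3.35*s + 8.48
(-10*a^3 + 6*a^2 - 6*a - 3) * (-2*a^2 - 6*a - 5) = 20*a^5 + 48*a^4 + 26*a^3 + 12*a^2 + 48*a + 15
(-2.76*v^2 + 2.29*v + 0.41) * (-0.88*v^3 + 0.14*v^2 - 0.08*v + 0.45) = 2.4288*v^5 - 2.4016*v^4 + 0.1806*v^3 - 1.3678*v^2 + 0.9977*v + 0.1845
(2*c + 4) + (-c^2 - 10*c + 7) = -c^2 - 8*c + 11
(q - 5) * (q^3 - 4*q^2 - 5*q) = q^4 - 9*q^3 + 15*q^2 + 25*q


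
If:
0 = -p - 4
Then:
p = -4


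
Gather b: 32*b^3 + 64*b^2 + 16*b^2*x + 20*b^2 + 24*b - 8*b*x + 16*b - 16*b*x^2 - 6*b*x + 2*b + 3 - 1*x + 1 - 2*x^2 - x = 32*b^3 + b^2*(16*x + 84) + b*(-16*x^2 - 14*x + 42) - 2*x^2 - 2*x + 4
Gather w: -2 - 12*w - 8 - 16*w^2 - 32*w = -16*w^2 - 44*w - 10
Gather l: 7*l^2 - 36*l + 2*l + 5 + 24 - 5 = 7*l^2 - 34*l + 24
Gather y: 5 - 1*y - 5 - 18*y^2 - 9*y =-18*y^2 - 10*y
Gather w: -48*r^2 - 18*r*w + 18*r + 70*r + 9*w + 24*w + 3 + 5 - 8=-48*r^2 + 88*r + w*(33 - 18*r)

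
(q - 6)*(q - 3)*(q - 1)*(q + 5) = q^4 - 5*q^3 - 23*q^2 + 117*q - 90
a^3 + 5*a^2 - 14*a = a*(a - 2)*(a + 7)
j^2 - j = j*(j - 1)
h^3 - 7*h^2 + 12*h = h*(h - 4)*(h - 3)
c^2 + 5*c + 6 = (c + 2)*(c + 3)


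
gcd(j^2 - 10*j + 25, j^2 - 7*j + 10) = j - 5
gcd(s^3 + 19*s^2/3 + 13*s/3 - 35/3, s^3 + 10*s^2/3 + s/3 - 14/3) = s^2 + 4*s/3 - 7/3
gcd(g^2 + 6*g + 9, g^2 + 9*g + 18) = g + 3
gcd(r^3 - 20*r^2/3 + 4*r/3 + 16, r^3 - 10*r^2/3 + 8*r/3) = r - 2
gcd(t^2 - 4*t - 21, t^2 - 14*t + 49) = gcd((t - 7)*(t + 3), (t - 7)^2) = t - 7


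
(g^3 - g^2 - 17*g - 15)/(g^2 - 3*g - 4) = (g^2 - 2*g - 15)/(g - 4)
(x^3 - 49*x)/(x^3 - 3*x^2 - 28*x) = (x + 7)/(x + 4)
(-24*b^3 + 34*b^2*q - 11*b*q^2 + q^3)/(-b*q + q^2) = 24*b^2/q - 10*b + q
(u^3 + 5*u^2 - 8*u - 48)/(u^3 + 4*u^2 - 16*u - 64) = (u - 3)/(u - 4)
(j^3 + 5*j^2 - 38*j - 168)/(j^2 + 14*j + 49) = (j^2 - 2*j - 24)/(j + 7)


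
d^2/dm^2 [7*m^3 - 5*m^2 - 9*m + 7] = 42*m - 10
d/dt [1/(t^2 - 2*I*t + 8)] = 2*(-t + I)/(t^2 - 2*I*t + 8)^2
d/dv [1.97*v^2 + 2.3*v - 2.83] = 3.94*v + 2.3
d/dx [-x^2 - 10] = -2*x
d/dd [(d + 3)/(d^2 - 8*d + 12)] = (d^2 - 8*d - 2*(d - 4)*(d + 3) + 12)/(d^2 - 8*d + 12)^2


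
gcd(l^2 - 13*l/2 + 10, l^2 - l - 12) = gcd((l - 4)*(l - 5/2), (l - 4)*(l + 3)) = l - 4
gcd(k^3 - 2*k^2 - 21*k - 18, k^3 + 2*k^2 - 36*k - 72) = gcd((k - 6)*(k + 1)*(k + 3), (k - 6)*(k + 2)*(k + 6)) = k - 6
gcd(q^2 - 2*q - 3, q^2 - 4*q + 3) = q - 3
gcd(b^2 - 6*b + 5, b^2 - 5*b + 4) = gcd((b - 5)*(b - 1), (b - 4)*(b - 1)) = b - 1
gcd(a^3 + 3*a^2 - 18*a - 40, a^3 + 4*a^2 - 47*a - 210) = a + 5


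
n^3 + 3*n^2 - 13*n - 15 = (n - 3)*(n + 1)*(n + 5)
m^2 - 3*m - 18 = (m - 6)*(m + 3)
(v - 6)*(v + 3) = v^2 - 3*v - 18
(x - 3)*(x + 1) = x^2 - 2*x - 3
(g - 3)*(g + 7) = g^2 + 4*g - 21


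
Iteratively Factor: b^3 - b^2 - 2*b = (b)*(b^2 - b - 2) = b*(b - 2)*(b + 1)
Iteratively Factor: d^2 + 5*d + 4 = (d + 4)*(d + 1)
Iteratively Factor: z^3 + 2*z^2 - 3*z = (z + 3)*(z^2 - z) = z*(z + 3)*(z - 1)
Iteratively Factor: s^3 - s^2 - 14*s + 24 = (s + 4)*(s^2 - 5*s + 6) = (s - 3)*(s + 4)*(s - 2)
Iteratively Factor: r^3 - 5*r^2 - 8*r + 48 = (r + 3)*(r^2 - 8*r + 16) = (r - 4)*(r + 3)*(r - 4)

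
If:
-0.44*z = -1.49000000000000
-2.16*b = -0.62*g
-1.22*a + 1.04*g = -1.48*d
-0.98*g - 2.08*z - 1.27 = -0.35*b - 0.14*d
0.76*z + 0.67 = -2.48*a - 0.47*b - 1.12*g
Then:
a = 2.83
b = -2.34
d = 8.07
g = -8.17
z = 3.39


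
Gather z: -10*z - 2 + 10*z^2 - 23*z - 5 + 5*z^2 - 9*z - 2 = 15*z^2 - 42*z - 9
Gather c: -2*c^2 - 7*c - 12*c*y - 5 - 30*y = -2*c^2 + c*(-12*y - 7) - 30*y - 5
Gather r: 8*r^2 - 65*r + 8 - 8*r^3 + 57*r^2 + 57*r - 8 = -8*r^3 + 65*r^2 - 8*r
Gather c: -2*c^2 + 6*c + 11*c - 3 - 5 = -2*c^2 + 17*c - 8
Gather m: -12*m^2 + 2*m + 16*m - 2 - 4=-12*m^2 + 18*m - 6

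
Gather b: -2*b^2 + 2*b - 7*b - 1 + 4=-2*b^2 - 5*b + 3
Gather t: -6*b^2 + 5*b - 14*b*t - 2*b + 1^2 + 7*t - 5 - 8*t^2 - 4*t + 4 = -6*b^2 + 3*b - 8*t^2 + t*(3 - 14*b)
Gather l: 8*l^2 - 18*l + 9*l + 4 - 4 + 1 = 8*l^2 - 9*l + 1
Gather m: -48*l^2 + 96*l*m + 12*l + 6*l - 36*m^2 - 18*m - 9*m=-48*l^2 + 18*l - 36*m^2 + m*(96*l - 27)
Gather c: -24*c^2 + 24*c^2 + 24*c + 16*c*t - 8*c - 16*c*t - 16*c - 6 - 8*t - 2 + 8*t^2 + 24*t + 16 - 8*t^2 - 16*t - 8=0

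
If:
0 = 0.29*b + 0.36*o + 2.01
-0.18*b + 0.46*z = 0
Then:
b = 2.55555555555556*z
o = -2.05864197530864*z - 5.58333333333333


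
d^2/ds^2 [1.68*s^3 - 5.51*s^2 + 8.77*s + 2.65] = 10.08*s - 11.02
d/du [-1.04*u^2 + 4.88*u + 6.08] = 4.88 - 2.08*u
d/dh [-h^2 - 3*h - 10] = -2*h - 3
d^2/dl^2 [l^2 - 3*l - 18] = 2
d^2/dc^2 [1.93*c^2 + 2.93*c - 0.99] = 3.86000000000000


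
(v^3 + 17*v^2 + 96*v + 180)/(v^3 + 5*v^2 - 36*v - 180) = (v + 6)/(v - 6)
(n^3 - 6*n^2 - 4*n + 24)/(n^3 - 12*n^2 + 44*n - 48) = (n + 2)/(n - 4)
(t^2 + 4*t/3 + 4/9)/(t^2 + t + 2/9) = (3*t + 2)/(3*t + 1)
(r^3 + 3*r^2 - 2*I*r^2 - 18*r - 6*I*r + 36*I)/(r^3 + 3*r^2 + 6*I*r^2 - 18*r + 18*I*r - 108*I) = (r - 2*I)/(r + 6*I)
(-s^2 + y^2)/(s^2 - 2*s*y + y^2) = (s + y)/(-s + y)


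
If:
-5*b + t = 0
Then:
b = t/5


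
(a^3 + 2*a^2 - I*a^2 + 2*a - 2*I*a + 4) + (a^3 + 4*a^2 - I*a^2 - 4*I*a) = 2*a^3 + 6*a^2 - 2*I*a^2 + 2*a - 6*I*a + 4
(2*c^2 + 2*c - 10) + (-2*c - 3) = 2*c^2 - 13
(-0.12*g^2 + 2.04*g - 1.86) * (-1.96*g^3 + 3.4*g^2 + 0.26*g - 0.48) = 0.2352*g^5 - 4.4064*g^4 + 10.5504*g^3 - 5.736*g^2 - 1.4628*g + 0.8928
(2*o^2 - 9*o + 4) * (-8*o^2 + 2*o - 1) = -16*o^4 + 76*o^3 - 52*o^2 + 17*o - 4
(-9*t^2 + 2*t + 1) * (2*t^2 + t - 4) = -18*t^4 - 5*t^3 + 40*t^2 - 7*t - 4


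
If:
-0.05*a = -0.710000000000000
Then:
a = 14.20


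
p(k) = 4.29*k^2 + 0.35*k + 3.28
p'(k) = 8.58*k + 0.35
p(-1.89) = 17.94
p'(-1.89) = -15.87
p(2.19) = 24.62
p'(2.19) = 19.14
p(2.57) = 32.51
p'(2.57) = 22.40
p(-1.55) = 13.04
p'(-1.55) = -12.95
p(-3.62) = 58.23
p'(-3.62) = -30.71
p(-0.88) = 6.29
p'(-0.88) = -7.20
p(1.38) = 11.93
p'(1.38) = 12.19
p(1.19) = 9.77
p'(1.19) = 10.56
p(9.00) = 353.92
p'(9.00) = 77.57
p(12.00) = 625.24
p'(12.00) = 103.31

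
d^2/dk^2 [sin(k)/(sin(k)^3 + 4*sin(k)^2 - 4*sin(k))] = 2*(-2*sin(k)^4 - 6*sin(k)^3 - 13*sin(k)^2 + 4*sin(k) + 20)/(sin(k)^2 + 4*sin(k) - 4)^3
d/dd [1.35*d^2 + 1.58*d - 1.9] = 2.7*d + 1.58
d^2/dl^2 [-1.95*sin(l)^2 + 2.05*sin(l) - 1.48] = -2.05*sin(l) - 3.9*cos(2*l)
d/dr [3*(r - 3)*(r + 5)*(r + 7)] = 9*r^2 + 54*r - 3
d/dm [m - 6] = 1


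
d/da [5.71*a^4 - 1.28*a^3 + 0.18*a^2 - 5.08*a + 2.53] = 22.84*a^3 - 3.84*a^2 + 0.36*a - 5.08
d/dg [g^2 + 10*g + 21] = 2*g + 10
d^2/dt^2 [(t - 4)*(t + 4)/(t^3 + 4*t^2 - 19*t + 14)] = 2*(t^6 - 39*t^4 - 534*t^3 - 24*t^2 + 4320*t - 4684)/(t^9 + 12*t^8 - 9*t^7 - 350*t^6 + 507*t^5 + 3408*t^4 - 12655*t^3 + 17514*t^2 - 11172*t + 2744)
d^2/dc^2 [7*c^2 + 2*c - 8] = 14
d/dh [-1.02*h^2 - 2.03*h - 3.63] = -2.04*h - 2.03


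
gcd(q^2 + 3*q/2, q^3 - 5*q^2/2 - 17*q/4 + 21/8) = q + 3/2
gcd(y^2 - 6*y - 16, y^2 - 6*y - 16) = y^2 - 6*y - 16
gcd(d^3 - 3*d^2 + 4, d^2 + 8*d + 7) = d + 1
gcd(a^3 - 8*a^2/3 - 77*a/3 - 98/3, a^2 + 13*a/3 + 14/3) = a^2 + 13*a/3 + 14/3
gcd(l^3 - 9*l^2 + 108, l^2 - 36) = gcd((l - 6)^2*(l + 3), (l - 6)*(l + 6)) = l - 6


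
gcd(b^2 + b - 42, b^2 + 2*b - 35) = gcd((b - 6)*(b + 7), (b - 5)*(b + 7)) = b + 7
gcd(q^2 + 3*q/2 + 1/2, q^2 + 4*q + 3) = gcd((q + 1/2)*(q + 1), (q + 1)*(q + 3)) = q + 1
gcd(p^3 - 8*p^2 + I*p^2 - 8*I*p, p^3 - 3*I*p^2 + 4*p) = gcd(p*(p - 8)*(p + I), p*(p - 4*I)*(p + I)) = p^2 + I*p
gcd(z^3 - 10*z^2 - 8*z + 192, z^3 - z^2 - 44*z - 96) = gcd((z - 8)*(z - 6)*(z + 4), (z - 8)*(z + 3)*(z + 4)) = z^2 - 4*z - 32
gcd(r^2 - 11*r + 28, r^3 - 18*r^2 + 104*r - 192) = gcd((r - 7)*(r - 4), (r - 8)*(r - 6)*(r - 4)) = r - 4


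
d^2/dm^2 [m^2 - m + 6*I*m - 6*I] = 2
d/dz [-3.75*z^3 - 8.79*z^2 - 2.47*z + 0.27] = -11.25*z^2 - 17.58*z - 2.47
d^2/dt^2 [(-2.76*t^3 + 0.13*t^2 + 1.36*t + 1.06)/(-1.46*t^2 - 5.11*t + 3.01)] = (-7.105427357601e-15*t^5 + 164.538788*t^3 - 271.69578*t^2 + 66.725904*t - 108.866422)/(3.112136*t^6 + 32.677428*t^5 + 95.12265*t^4 - 1.30560499999996*t^3 - 196.109025*t^2 + 138.891333*t - 27.270901)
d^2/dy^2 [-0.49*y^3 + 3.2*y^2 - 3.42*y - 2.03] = 6.4 - 2.94*y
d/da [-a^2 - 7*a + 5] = -2*a - 7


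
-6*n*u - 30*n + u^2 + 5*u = (-6*n + u)*(u + 5)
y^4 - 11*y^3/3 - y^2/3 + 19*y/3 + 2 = (y - 3)*(y - 2)*(y + 1/3)*(y + 1)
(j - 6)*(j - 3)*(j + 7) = j^3 - 2*j^2 - 45*j + 126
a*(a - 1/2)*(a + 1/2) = a^3 - a/4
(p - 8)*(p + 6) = p^2 - 2*p - 48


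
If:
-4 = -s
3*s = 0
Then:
No Solution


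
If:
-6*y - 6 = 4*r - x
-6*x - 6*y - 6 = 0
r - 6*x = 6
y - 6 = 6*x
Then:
No Solution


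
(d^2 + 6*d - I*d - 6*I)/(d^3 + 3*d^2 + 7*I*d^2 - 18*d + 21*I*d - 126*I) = (d - I)/(d^2 + d*(-3 + 7*I) - 21*I)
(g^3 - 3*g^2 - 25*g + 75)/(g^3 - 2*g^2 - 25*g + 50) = (g - 3)/(g - 2)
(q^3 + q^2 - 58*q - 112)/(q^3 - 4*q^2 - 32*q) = (q^2 + 9*q + 14)/(q*(q + 4))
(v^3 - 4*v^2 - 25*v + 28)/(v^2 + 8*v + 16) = (v^2 - 8*v + 7)/(v + 4)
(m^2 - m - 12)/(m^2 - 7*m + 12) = (m + 3)/(m - 3)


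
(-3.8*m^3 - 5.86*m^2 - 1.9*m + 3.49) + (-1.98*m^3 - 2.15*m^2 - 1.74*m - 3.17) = -5.78*m^3 - 8.01*m^2 - 3.64*m + 0.32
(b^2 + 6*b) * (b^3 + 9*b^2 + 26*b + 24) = b^5 + 15*b^4 + 80*b^3 + 180*b^2 + 144*b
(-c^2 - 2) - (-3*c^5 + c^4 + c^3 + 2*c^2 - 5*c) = 3*c^5 - c^4 - c^3 - 3*c^2 + 5*c - 2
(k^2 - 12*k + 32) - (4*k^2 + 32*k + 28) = -3*k^2 - 44*k + 4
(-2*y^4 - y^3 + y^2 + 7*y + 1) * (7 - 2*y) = 4*y^5 - 12*y^4 - 9*y^3 - 7*y^2 + 47*y + 7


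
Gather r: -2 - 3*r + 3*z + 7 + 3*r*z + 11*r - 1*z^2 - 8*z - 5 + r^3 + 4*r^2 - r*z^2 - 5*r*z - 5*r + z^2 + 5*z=r^3 + 4*r^2 + r*(-z^2 - 2*z + 3)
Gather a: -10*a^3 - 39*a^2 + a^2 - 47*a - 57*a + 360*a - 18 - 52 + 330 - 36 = -10*a^3 - 38*a^2 + 256*a + 224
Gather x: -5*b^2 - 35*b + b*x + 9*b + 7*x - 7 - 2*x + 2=-5*b^2 - 26*b + x*(b + 5) - 5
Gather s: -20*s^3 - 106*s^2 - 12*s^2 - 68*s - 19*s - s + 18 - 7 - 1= -20*s^3 - 118*s^2 - 88*s + 10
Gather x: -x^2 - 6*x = -x^2 - 6*x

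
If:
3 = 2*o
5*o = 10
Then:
No Solution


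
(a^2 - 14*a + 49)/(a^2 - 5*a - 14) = (a - 7)/(a + 2)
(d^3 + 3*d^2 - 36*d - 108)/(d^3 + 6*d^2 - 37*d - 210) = (d^2 + 9*d + 18)/(d^2 + 12*d + 35)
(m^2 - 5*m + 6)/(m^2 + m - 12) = (m - 2)/(m + 4)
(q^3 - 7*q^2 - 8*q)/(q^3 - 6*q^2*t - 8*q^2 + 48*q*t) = (q + 1)/(q - 6*t)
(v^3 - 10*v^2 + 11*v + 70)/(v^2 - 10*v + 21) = (v^2 - 3*v - 10)/(v - 3)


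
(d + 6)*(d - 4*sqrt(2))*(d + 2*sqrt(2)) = d^3 - 2*sqrt(2)*d^2 + 6*d^2 - 12*sqrt(2)*d - 16*d - 96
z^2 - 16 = (z - 4)*(z + 4)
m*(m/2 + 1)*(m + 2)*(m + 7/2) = m^4/2 + 15*m^3/4 + 9*m^2 + 7*m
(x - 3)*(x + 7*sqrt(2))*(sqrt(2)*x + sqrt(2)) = sqrt(2)*x^3 - 2*sqrt(2)*x^2 + 14*x^2 - 28*x - 3*sqrt(2)*x - 42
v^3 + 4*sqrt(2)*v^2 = v^2*(v + 4*sqrt(2))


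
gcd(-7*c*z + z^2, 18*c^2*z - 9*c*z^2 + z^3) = z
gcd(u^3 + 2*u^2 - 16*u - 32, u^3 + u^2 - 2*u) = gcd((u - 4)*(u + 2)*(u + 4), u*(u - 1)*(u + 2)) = u + 2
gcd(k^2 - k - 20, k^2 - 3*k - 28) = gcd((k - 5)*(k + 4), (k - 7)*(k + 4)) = k + 4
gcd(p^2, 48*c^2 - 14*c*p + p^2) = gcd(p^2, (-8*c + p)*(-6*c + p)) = 1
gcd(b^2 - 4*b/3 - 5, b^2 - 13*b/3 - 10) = b + 5/3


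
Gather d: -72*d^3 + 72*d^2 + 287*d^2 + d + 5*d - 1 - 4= -72*d^3 + 359*d^2 + 6*d - 5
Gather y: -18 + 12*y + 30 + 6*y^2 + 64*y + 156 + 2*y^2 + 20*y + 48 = 8*y^2 + 96*y + 216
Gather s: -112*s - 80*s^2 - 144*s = -80*s^2 - 256*s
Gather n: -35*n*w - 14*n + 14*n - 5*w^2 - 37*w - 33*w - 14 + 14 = -35*n*w - 5*w^2 - 70*w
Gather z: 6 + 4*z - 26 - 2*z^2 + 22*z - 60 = -2*z^2 + 26*z - 80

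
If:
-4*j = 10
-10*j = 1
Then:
No Solution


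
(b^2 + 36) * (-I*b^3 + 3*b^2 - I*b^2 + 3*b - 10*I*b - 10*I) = -I*b^5 + 3*b^4 - I*b^4 + 3*b^3 - 46*I*b^3 + 108*b^2 - 46*I*b^2 + 108*b - 360*I*b - 360*I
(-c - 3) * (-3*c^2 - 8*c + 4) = 3*c^3 + 17*c^2 + 20*c - 12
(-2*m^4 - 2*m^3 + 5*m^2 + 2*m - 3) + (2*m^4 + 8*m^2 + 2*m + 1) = -2*m^3 + 13*m^2 + 4*m - 2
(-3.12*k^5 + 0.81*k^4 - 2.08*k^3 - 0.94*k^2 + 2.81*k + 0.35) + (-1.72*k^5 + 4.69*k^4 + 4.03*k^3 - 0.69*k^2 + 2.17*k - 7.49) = -4.84*k^5 + 5.5*k^4 + 1.95*k^3 - 1.63*k^2 + 4.98*k - 7.14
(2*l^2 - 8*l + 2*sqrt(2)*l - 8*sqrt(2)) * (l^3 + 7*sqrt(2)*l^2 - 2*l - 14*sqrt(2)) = 2*l^5 - 8*l^4 + 16*sqrt(2)*l^4 - 64*sqrt(2)*l^3 + 24*l^3 - 96*l^2 - 32*sqrt(2)*l^2 - 56*l + 128*sqrt(2)*l + 224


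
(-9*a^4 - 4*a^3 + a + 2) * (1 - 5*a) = 45*a^5 + 11*a^4 - 4*a^3 - 5*a^2 - 9*a + 2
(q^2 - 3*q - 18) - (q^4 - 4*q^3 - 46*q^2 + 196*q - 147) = -q^4 + 4*q^3 + 47*q^2 - 199*q + 129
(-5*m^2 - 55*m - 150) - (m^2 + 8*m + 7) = -6*m^2 - 63*m - 157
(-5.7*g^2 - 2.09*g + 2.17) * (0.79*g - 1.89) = -4.503*g^3 + 9.1219*g^2 + 5.6644*g - 4.1013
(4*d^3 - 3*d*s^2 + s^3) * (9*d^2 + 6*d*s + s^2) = 36*d^5 + 24*d^4*s - 23*d^3*s^2 - 9*d^2*s^3 + 3*d*s^4 + s^5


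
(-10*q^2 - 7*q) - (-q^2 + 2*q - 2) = -9*q^2 - 9*q + 2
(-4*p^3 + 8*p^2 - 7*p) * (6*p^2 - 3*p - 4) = -24*p^5 + 60*p^4 - 50*p^3 - 11*p^2 + 28*p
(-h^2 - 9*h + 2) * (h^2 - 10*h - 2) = -h^4 + h^3 + 94*h^2 - 2*h - 4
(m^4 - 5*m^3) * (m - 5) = m^5 - 10*m^4 + 25*m^3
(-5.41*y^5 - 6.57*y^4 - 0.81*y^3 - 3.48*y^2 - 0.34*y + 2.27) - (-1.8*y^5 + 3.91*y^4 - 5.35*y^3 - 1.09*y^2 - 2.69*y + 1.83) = -3.61*y^5 - 10.48*y^4 + 4.54*y^3 - 2.39*y^2 + 2.35*y + 0.44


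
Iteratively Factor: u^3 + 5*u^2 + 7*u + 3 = (u + 1)*(u^2 + 4*u + 3) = (u + 1)^2*(u + 3)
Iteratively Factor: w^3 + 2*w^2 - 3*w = (w + 3)*(w^2 - w) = (w - 1)*(w + 3)*(w)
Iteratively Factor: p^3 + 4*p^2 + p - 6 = (p + 2)*(p^2 + 2*p - 3) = (p - 1)*(p + 2)*(p + 3)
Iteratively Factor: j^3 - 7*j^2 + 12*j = (j - 4)*(j^2 - 3*j) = (j - 4)*(j - 3)*(j)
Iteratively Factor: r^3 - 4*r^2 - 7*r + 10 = (r - 1)*(r^2 - 3*r - 10) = (r - 1)*(r + 2)*(r - 5)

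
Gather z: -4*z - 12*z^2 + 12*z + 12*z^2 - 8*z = 0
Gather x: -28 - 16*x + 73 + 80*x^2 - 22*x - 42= 80*x^2 - 38*x + 3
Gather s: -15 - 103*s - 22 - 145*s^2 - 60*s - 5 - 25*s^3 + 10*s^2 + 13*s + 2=-25*s^3 - 135*s^2 - 150*s - 40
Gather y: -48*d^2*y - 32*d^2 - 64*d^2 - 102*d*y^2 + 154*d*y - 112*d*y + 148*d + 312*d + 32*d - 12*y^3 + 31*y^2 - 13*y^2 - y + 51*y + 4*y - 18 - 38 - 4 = -96*d^2 + 492*d - 12*y^3 + y^2*(18 - 102*d) + y*(-48*d^2 + 42*d + 54) - 60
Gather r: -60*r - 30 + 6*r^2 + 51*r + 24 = 6*r^2 - 9*r - 6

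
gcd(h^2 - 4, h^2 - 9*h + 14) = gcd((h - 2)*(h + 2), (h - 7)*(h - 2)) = h - 2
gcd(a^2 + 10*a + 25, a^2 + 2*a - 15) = a + 5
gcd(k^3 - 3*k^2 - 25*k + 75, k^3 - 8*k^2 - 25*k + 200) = k^2 - 25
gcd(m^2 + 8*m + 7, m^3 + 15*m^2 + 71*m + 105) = m + 7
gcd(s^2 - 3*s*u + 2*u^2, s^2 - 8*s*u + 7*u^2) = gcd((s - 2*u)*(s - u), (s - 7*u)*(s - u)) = s - u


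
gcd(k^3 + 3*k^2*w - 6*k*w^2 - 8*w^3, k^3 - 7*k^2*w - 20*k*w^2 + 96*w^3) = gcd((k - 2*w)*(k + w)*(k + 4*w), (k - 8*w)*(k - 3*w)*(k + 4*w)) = k + 4*w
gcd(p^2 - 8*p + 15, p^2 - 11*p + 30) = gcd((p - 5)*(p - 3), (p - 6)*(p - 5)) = p - 5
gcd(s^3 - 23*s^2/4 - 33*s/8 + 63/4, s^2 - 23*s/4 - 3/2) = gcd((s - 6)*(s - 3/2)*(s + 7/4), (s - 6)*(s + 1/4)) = s - 6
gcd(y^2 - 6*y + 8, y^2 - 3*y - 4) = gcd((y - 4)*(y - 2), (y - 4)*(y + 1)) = y - 4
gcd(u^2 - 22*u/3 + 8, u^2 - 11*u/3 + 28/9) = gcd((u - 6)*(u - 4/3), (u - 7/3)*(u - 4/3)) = u - 4/3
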